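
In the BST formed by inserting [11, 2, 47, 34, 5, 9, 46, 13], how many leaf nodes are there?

Tree built from: [11, 2, 47, 34, 5, 9, 46, 13]
Tree (level-order array): [11, 2, 47, None, 5, 34, None, None, 9, 13, 46]
Rule: A leaf has 0 children.
Per-node child counts:
  node 11: 2 child(ren)
  node 2: 1 child(ren)
  node 5: 1 child(ren)
  node 9: 0 child(ren)
  node 47: 1 child(ren)
  node 34: 2 child(ren)
  node 13: 0 child(ren)
  node 46: 0 child(ren)
Matching nodes: [9, 13, 46]
Count of leaf nodes: 3


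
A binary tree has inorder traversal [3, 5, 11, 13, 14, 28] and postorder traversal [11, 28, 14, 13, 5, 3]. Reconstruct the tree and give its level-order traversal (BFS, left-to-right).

Inorder:   [3, 5, 11, 13, 14, 28]
Postorder: [11, 28, 14, 13, 5, 3]
Algorithm: postorder visits root last, so walk postorder right-to-left;
each value is the root of the current inorder slice — split it at that
value, recurse on the right subtree first, then the left.
Recursive splits:
  root=3; inorder splits into left=[], right=[5, 11, 13, 14, 28]
  root=5; inorder splits into left=[], right=[11, 13, 14, 28]
  root=13; inorder splits into left=[11], right=[14, 28]
  root=14; inorder splits into left=[], right=[28]
  root=28; inorder splits into left=[], right=[]
  root=11; inorder splits into left=[], right=[]
Reconstructed level-order: [3, 5, 13, 11, 14, 28]


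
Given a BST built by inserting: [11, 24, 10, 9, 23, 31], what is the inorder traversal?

Tree insertion order: [11, 24, 10, 9, 23, 31]
Tree (level-order array): [11, 10, 24, 9, None, 23, 31]
Inorder traversal: [9, 10, 11, 23, 24, 31]


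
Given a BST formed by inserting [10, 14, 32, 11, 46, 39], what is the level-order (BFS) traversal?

Tree insertion order: [10, 14, 32, 11, 46, 39]
Tree (level-order array): [10, None, 14, 11, 32, None, None, None, 46, 39]
BFS from the root, enqueuing left then right child of each popped node:
  queue [10] -> pop 10, enqueue [14], visited so far: [10]
  queue [14] -> pop 14, enqueue [11, 32], visited so far: [10, 14]
  queue [11, 32] -> pop 11, enqueue [none], visited so far: [10, 14, 11]
  queue [32] -> pop 32, enqueue [46], visited so far: [10, 14, 11, 32]
  queue [46] -> pop 46, enqueue [39], visited so far: [10, 14, 11, 32, 46]
  queue [39] -> pop 39, enqueue [none], visited so far: [10, 14, 11, 32, 46, 39]
Result: [10, 14, 11, 32, 46, 39]


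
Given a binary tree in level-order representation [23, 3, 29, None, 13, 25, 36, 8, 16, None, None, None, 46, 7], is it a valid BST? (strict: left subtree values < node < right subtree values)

Level-order array: [23, 3, 29, None, 13, 25, 36, 8, 16, None, None, None, 46, 7]
Validate using subtree bounds (lo, hi): at each node, require lo < value < hi,
then recurse left with hi=value and right with lo=value.
Preorder trace (stopping at first violation):
  at node 23 with bounds (-inf, +inf): OK
  at node 3 with bounds (-inf, 23): OK
  at node 13 with bounds (3, 23): OK
  at node 8 with bounds (3, 13): OK
  at node 7 with bounds (3, 8): OK
  at node 16 with bounds (13, 23): OK
  at node 29 with bounds (23, +inf): OK
  at node 25 with bounds (23, 29): OK
  at node 36 with bounds (29, +inf): OK
  at node 46 with bounds (36, +inf): OK
No violation found at any node.
Result: Valid BST


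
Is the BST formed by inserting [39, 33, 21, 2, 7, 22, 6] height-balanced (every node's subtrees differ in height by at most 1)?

Tree (level-order array): [39, 33, None, 21, None, 2, 22, None, 7, None, None, 6]
Definition: a tree is height-balanced if, at every node, |h(left) - h(right)| <= 1 (empty subtree has height -1).
Bottom-up per-node check:
  node 6: h_left=-1, h_right=-1, diff=0 [OK], height=0
  node 7: h_left=0, h_right=-1, diff=1 [OK], height=1
  node 2: h_left=-1, h_right=1, diff=2 [FAIL (|-1-1|=2 > 1)], height=2
  node 22: h_left=-1, h_right=-1, diff=0 [OK], height=0
  node 21: h_left=2, h_right=0, diff=2 [FAIL (|2-0|=2 > 1)], height=3
  node 33: h_left=3, h_right=-1, diff=4 [FAIL (|3--1|=4 > 1)], height=4
  node 39: h_left=4, h_right=-1, diff=5 [FAIL (|4--1|=5 > 1)], height=5
Node 2 violates the condition: |-1 - 1| = 2 > 1.
Result: Not balanced


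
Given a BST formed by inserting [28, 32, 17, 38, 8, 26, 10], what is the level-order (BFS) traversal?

Tree insertion order: [28, 32, 17, 38, 8, 26, 10]
Tree (level-order array): [28, 17, 32, 8, 26, None, 38, None, 10]
BFS from the root, enqueuing left then right child of each popped node:
  queue [28] -> pop 28, enqueue [17, 32], visited so far: [28]
  queue [17, 32] -> pop 17, enqueue [8, 26], visited so far: [28, 17]
  queue [32, 8, 26] -> pop 32, enqueue [38], visited so far: [28, 17, 32]
  queue [8, 26, 38] -> pop 8, enqueue [10], visited so far: [28, 17, 32, 8]
  queue [26, 38, 10] -> pop 26, enqueue [none], visited so far: [28, 17, 32, 8, 26]
  queue [38, 10] -> pop 38, enqueue [none], visited so far: [28, 17, 32, 8, 26, 38]
  queue [10] -> pop 10, enqueue [none], visited so far: [28, 17, 32, 8, 26, 38, 10]
Result: [28, 17, 32, 8, 26, 38, 10]


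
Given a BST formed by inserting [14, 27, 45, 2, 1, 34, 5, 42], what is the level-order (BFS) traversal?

Tree insertion order: [14, 27, 45, 2, 1, 34, 5, 42]
Tree (level-order array): [14, 2, 27, 1, 5, None, 45, None, None, None, None, 34, None, None, 42]
BFS from the root, enqueuing left then right child of each popped node:
  queue [14] -> pop 14, enqueue [2, 27], visited so far: [14]
  queue [2, 27] -> pop 2, enqueue [1, 5], visited so far: [14, 2]
  queue [27, 1, 5] -> pop 27, enqueue [45], visited so far: [14, 2, 27]
  queue [1, 5, 45] -> pop 1, enqueue [none], visited so far: [14, 2, 27, 1]
  queue [5, 45] -> pop 5, enqueue [none], visited so far: [14, 2, 27, 1, 5]
  queue [45] -> pop 45, enqueue [34], visited so far: [14, 2, 27, 1, 5, 45]
  queue [34] -> pop 34, enqueue [42], visited so far: [14, 2, 27, 1, 5, 45, 34]
  queue [42] -> pop 42, enqueue [none], visited so far: [14, 2, 27, 1, 5, 45, 34, 42]
Result: [14, 2, 27, 1, 5, 45, 34, 42]


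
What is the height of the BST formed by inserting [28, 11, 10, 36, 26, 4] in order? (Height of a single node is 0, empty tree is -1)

Insertion order: [28, 11, 10, 36, 26, 4]
Tree (level-order array): [28, 11, 36, 10, 26, None, None, 4]
Compute height bottom-up (empty subtree = -1):
  height(4) = 1 + max(-1, -1) = 0
  height(10) = 1 + max(0, -1) = 1
  height(26) = 1 + max(-1, -1) = 0
  height(11) = 1 + max(1, 0) = 2
  height(36) = 1 + max(-1, -1) = 0
  height(28) = 1 + max(2, 0) = 3
Height = 3


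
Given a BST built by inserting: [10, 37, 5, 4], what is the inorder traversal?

Tree insertion order: [10, 37, 5, 4]
Tree (level-order array): [10, 5, 37, 4]
Inorder traversal: [4, 5, 10, 37]


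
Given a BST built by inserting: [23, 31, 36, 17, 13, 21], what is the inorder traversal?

Tree insertion order: [23, 31, 36, 17, 13, 21]
Tree (level-order array): [23, 17, 31, 13, 21, None, 36]
Inorder traversal: [13, 17, 21, 23, 31, 36]


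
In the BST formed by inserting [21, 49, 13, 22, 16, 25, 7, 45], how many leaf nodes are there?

Tree built from: [21, 49, 13, 22, 16, 25, 7, 45]
Tree (level-order array): [21, 13, 49, 7, 16, 22, None, None, None, None, None, None, 25, None, 45]
Rule: A leaf has 0 children.
Per-node child counts:
  node 21: 2 child(ren)
  node 13: 2 child(ren)
  node 7: 0 child(ren)
  node 16: 0 child(ren)
  node 49: 1 child(ren)
  node 22: 1 child(ren)
  node 25: 1 child(ren)
  node 45: 0 child(ren)
Matching nodes: [7, 16, 45]
Count of leaf nodes: 3


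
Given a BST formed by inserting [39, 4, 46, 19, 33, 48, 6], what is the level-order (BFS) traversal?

Tree insertion order: [39, 4, 46, 19, 33, 48, 6]
Tree (level-order array): [39, 4, 46, None, 19, None, 48, 6, 33]
BFS from the root, enqueuing left then right child of each popped node:
  queue [39] -> pop 39, enqueue [4, 46], visited so far: [39]
  queue [4, 46] -> pop 4, enqueue [19], visited so far: [39, 4]
  queue [46, 19] -> pop 46, enqueue [48], visited so far: [39, 4, 46]
  queue [19, 48] -> pop 19, enqueue [6, 33], visited so far: [39, 4, 46, 19]
  queue [48, 6, 33] -> pop 48, enqueue [none], visited so far: [39, 4, 46, 19, 48]
  queue [6, 33] -> pop 6, enqueue [none], visited so far: [39, 4, 46, 19, 48, 6]
  queue [33] -> pop 33, enqueue [none], visited so far: [39, 4, 46, 19, 48, 6, 33]
Result: [39, 4, 46, 19, 48, 6, 33]


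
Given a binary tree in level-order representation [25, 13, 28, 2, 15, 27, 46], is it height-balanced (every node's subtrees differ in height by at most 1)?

Tree (level-order array): [25, 13, 28, 2, 15, 27, 46]
Definition: a tree is height-balanced if, at every node, |h(left) - h(right)| <= 1 (empty subtree has height -1).
Bottom-up per-node check:
  node 2: h_left=-1, h_right=-1, diff=0 [OK], height=0
  node 15: h_left=-1, h_right=-1, diff=0 [OK], height=0
  node 13: h_left=0, h_right=0, diff=0 [OK], height=1
  node 27: h_left=-1, h_right=-1, diff=0 [OK], height=0
  node 46: h_left=-1, h_right=-1, diff=0 [OK], height=0
  node 28: h_left=0, h_right=0, diff=0 [OK], height=1
  node 25: h_left=1, h_right=1, diff=0 [OK], height=2
All nodes satisfy the balance condition.
Result: Balanced


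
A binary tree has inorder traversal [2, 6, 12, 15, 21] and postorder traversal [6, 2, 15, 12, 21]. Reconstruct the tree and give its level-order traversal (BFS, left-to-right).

Inorder:   [2, 6, 12, 15, 21]
Postorder: [6, 2, 15, 12, 21]
Algorithm: postorder visits root last, so walk postorder right-to-left;
each value is the root of the current inorder slice — split it at that
value, recurse on the right subtree first, then the left.
Recursive splits:
  root=21; inorder splits into left=[2, 6, 12, 15], right=[]
  root=12; inorder splits into left=[2, 6], right=[15]
  root=15; inorder splits into left=[], right=[]
  root=2; inorder splits into left=[], right=[6]
  root=6; inorder splits into left=[], right=[]
Reconstructed level-order: [21, 12, 2, 15, 6]


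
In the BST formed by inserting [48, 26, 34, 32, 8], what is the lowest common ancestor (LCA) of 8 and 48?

Tree insertion order: [48, 26, 34, 32, 8]
Tree (level-order array): [48, 26, None, 8, 34, None, None, 32]
In a BST, the LCA of p=8, q=48 is the first node v on the
root-to-leaf path with p <= v <= q (go left if both < v, right if both > v).
Walk from root:
  at 48: 8 <= 48 <= 48, this is the LCA
LCA = 48


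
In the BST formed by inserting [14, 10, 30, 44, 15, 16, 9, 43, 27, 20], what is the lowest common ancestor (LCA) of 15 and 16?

Tree insertion order: [14, 10, 30, 44, 15, 16, 9, 43, 27, 20]
Tree (level-order array): [14, 10, 30, 9, None, 15, 44, None, None, None, 16, 43, None, None, 27, None, None, 20]
In a BST, the LCA of p=15, q=16 is the first node v on the
root-to-leaf path with p <= v <= q (go left if both < v, right if both > v).
Walk from root:
  at 14: both 15 and 16 > 14, go right
  at 30: both 15 and 16 < 30, go left
  at 15: 15 <= 15 <= 16, this is the LCA
LCA = 15


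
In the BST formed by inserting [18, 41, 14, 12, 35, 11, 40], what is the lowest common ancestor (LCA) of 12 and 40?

Tree insertion order: [18, 41, 14, 12, 35, 11, 40]
Tree (level-order array): [18, 14, 41, 12, None, 35, None, 11, None, None, 40]
In a BST, the LCA of p=12, q=40 is the first node v on the
root-to-leaf path with p <= v <= q (go left if both < v, right if both > v).
Walk from root:
  at 18: 12 <= 18 <= 40, this is the LCA
LCA = 18


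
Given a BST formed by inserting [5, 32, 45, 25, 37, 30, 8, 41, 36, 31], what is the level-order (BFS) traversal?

Tree insertion order: [5, 32, 45, 25, 37, 30, 8, 41, 36, 31]
Tree (level-order array): [5, None, 32, 25, 45, 8, 30, 37, None, None, None, None, 31, 36, 41]
BFS from the root, enqueuing left then right child of each popped node:
  queue [5] -> pop 5, enqueue [32], visited so far: [5]
  queue [32] -> pop 32, enqueue [25, 45], visited so far: [5, 32]
  queue [25, 45] -> pop 25, enqueue [8, 30], visited so far: [5, 32, 25]
  queue [45, 8, 30] -> pop 45, enqueue [37], visited so far: [5, 32, 25, 45]
  queue [8, 30, 37] -> pop 8, enqueue [none], visited so far: [5, 32, 25, 45, 8]
  queue [30, 37] -> pop 30, enqueue [31], visited so far: [5, 32, 25, 45, 8, 30]
  queue [37, 31] -> pop 37, enqueue [36, 41], visited so far: [5, 32, 25, 45, 8, 30, 37]
  queue [31, 36, 41] -> pop 31, enqueue [none], visited so far: [5, 32, 25, 45, 8, 30, 37, 31]
  queue [36, 41] -> pop 36, enqueue [none], visited so far: [5, 32, 25, 45, 8, 30, 37, 31, 36]
  queue [41] -> pop 41, enqueue [none], visited so far: [5, 32, 25, 45, 8, 30, 37, 31, 36, 41]
Result: [5, 32, 25, 45, 8, 30, 37, 31, 36, 41]


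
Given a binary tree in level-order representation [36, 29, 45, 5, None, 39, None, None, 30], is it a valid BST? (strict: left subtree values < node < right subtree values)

Level-order array: [36, 29, 45, 5, None, 39, None, None, 30]
Validate using subtree bounds (lo, hi): at each node, require lo < value < hi,
then recurse left with hi=value and right with lo=value.
Preorder trace (stopping at first violation):
  at node 36 with bounds (-inf, +inf): OK
  at node 29 with bounds (-inf, 36): OK
  at node 5 with bounds (-inf, 29): OK
  at node 30 with bounds (5, 29): VIOLATION
Node 30 violates its bound: not (5 < 30 < 29).
Result: Not a valid BST


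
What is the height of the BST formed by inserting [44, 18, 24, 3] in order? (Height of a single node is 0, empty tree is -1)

Insertion order: [44, 18, 24, 3]
Tree (level-order array): [44, 18, None, 3, 24]
Compute height bottom-up (empty subtree = -1):
  height(3) = 1 + max(-1, -1) = 0
  height(24) = 1 + max(-1, -1) = 0
  height(18) = 1 + max(0, 0) = 1
  height(44) = 1 + max(1, -1) = 2
Height = 2


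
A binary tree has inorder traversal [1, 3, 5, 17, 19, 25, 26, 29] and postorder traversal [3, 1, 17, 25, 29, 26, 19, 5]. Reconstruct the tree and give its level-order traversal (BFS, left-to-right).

Inorder:   [1, 3, 5, 17, 19, 25, 26, 29]
Postorder: [3, 1, 17, 25, 29, 26, 19, 5]
Algorithm: postorder visits root last, so walk postorder right-to-left;
each value is the root of the current inorder slice — split it at that
value, recurse on the right subtree first, then the left.
Recursive splits:
  root=5; inorder splits into left=[1, 3], right=[17, 19, 25, 26, 29]
  root=19; inorder splits into left=[17], right=[25, 26, 29]
  root=26; inorder splits into left=[25], right=[29]
  root=29; inorder splits into left=[], right=[]
  root=25; inorder splits into left=[], right=[]
  root=17; inorder splits into left=[], right=[]
  root=1; inorder splits into left=[], right=[3]
  root=3; inorder splits into left=[], right=[]
Reconstructed level-order: [5, 1, 19, 3, 17, 26, 25, 29]


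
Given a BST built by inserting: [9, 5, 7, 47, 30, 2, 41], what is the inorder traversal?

Tree insertion order: [9, 5, 7, 47, 30, 2, 41]
Tree (level-order array): [9, 5, 47, 2, 7, 30, None, None, None, None, None, None, 41]
Inorder traversal: [2, 5, 7, 9, 30, 41, 47]


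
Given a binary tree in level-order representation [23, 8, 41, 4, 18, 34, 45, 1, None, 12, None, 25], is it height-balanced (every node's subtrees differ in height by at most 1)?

Tree (level-order array): [23, 8, 41, 4, 18, 34, 45, 1, None, 12, None, 25]
Definition: a tree is height-balanced if, at every node, |h(left) - h(right)| <= 1 (empty subtree has height -1).
Bottom-up per-node check:
  node 1: h_left=-1, h_right=-1, diff=0 [OK], height=0
  node 4: h_left=0, h_right=-1, diff=1 [OK], height=1
  node 12: h_left=-1, h_right=-1, diff=0 [OK], height=0
  node 18: h_left=0, h_right=-1, diff=1 [OK], height=1
  node 8: h_left=1, h_right=1, diff=0 [OK], height=2
  node 25: h_left=-1, h_right=-1, diff=0 [OK], height=0
  node 34: h_left=0, h_right=-1, diff=1 [OK], height=1
  node 45: h_left=-1, h_right=-1, diff=0 [OK], height=0
  node 41: h_left=1, h_right=0, diff=1 [OK], height=2
  node 23: h_left=2, h_right=2, diff=0 [OK], height=3
All nodes satisfy the balance condition.
Result: Balanced


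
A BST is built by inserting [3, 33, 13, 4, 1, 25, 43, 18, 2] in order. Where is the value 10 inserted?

Starting tree (level order): [3, 1, 33, None, 2, 13, 43, None, None, 4, 25, None, None, None, None, 18]
Insertion path: 3 -> 33 -> 13 -> 4
Result: insert 10 as right child of 4
Final tree (level order): [3, 1, 33, None, 2, 13, 43, None, None, 4, 25, None, None, None, 10, 18]


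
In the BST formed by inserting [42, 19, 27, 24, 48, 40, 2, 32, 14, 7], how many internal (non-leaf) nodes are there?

Tree built from: [42, 19, 27, 24, 48, 40, 2, 32, 14, 7]
Tree (level-order array): [42, 19, 48, 2, 27, None, None, None, 14, 24, 40, 7, None, None, None, 32]
Rule: An internal node has at least one child.
Per-node child counts:
  node 42: 2 child(ren)
  node 19: 2 child(ren)
  node 2: 1 child(ren)
  node 14: 1 child(ren)
  node 7: 0 child(ren)
  node 27: 2 child(ren)
  node 24: 0 child(ren)
  node 40: 1 child(ren)
  node 32: 0 child(ren)
  node 48: 0 child(ren)
Matching nodes: [42, 19, 2, 14, 27, 40]
Count of internal (non-leaf) nodes: 6


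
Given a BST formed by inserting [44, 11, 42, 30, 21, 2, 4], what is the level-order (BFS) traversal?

Tree insertion order: [44, 11, 42, 30, 21, 2, 4]
Tree (level-order array): [44, 11, None, 2, 42, None, 4, 30, None, None, None, 21]
BFS from the root, enqueuing left then right child of each popped node:
  queue [44] -> pop 44, enqueue [11], visited so far: [44]
  queue [11] -> pop 11, enqueue [2, 42], visited so far: [44, 11]
  queue [2, 42] -> pop 2, enqueue [4], visited so far: [44, 11, 2]
  queue [42, 4] -> pop 42, enqueue [30], visited so far: [44, 11, 2, 42]
  queue [4, 30] -> pop 4, enqueue [none], visited so far: [44, 11, 2, 42, 4]
  queue [30] -> pop 30, enqueue [21], visited so far: [44, 11, 2, 42, 4, 30]
  queue [21] -> pop 21, enqueue [none], visited so far: [44, 11, 2, 42, 4, 30, 21]
Result: [44, 11, 2, 42, 4, 30, 21]


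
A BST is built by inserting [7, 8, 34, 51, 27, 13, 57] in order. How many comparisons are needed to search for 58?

Search path for 58: 7 -> 8 -> 34 -> 51 -> 57
Found: False
Comparisons: 5


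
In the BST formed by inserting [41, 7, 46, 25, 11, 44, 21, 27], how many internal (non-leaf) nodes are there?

Tree built from: [41, 7, 46, 25, 11, 44, 21, 27]
Tree (level-order array): [41, 7, 46, None, 25, 44, None, 11, 27, None, None, None, 21]
Rule: An internal node has at least one child.
Per-node child counts:
  node 41: 2 child(ren)
  node 7: 1 child(ren)
  node 25: 2 child(ren)
  node 11: 1 child(ren)
  node 21: 0 child(ren)
  node 27: 0 child(ren)
  node 46: 1 child(ren)
  node 44: 0 child(ren)
Matching nodes: [41, 7, 25, 11, 46]
Count of internal (non-leaf) nodes: 5


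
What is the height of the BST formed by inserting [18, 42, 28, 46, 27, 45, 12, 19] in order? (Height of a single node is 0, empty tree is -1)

Insertion order: [18, 42, 28, 46, 27, 45, 12, 19]
Tree (level-order array): [18, 12, 42, None, None, 28, 46, 27, None, 45, None, 19]
Compute height bottom-up (empty subtree = -1):
  height(12) = 1 + max(-1, -1) = 0
  height(19) = 1 + max(-1, -1) = 0
  height(27) = 1 + max(0, -1) = 1
  height(28) = 1 + max(1, -1) = 2
  height(45) = 1 + max(-1, -1) = 0
  height(46) = 1 + max(0, -1) = 1
  height(42) = 1 + max(2, 1) = 3
  height(18) = 1 + max(0, 3) = 4
Height = 4


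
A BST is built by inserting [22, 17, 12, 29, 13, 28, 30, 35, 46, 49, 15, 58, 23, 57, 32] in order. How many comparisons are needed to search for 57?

Search path for 57: 22 -> 29 -> 30 -> 35 -> 46 -> 49 -> 58 -> 57
Found: True
Comparisons: 8


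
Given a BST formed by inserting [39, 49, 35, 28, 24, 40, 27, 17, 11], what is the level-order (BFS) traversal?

Tree insertion order: [39, 49, 35, 28, 24, 40, 27, 17, 11]
Tree (level-order array): [39, 35, 49, 28, None, 40, None, 24, None, None, None, 17, 27, 11]
BFS from the root, enqueuing left then right child of each popped node:
  queue [39] -> pop 39, enqueue [35, 49], visited so far: [39]
  queue [35, 49] -> pop 35, enqueue [28], visited so far: [39, 35]
  queue [49, 28] -> pop 49, enqueue [40], visited so far: [39, 35, 49]
  queue [28, 40] -> pop 28, enqueue [24], visited so far: [39, 35, 49, 28]
  queue [40, 24] -> pop 40, enqueue [none], visited so far: [39, 35, 49, 28, 40]
  queue [24] -> pop 24, enqueue [17, 27], visited so far: [39, 35, 49, 28, 40, 24]
  queue [17, 27] -> pop 17, enqueue [11], visited so far: [39, 35, 49, 28, 40, 24, 17]
  queue [27, 11] -> pop 27, enqueue [none], visited so far: [39, 35, 49, 28, 40, 24, 17, 27]
  queue [11] -> pop 11, enqueue [none], visited so far: [39, 35, 49, 28, 40, 24, 17, 27, 11]
Result: [39, 35, 49, 28, 40, 24, 17, 27, 11]


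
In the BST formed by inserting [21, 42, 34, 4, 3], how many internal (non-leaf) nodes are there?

Tree built from: [21, 42, 34, 4, 3]
Tree (level-order array): [21, 4, 42, 3, None, 34]
Rule: An internal node has at least one child.
Per-node child counts:
  node 21: 2 child(ren)
  node 4: 1 child(ren)
  node 3: 0 child(ren)
  node 42: 1 child(ren)
  node 34: 0 child(ren)
Matching nodes: [21, 4, 42]
Count of internal (non-leaf) nodes: 3


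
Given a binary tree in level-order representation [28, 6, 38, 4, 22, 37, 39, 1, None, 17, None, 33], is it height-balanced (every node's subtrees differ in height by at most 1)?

Tree (level-order array): [28, 6, 38, 4, 22, 37, 39, 1, None, 17, None, 33]
Definition: a tree is height-balanced if, at every node, |h(left) - h(right)| <= 1 (empty subtree has height -1).
Bottom-up per-node check:
  node 1: h_left=-1, h_right=-1, diff=0 [OK], height=0
  node 4: h_left=0, h_right=-1, diff=1 [OK], height=1
  node 17: h_left=-1, h_right=-1, diff=0 [OK], height=0
  node 22: h_left=0, h_right=-1, diff=1 [OK], height=1
  node 6: h_left=1, h_right=1, diff=0 [OK], height=2
  node 33: h_left=-1, h_right=-1, diff=0 [OK], height=0
  node 37: h_left=0, h_right=-1, diff=1 [OK], height=1
  node 39: h_left=-1, h_right=-1, diff=0 [OK], height=0
  node 38: h_left=1, h_right=0, diff=1 [OK], height=2
  node 28: h_left=2, h_right=2, diff=0 [OK], height=3
All nodes satisfy the balance condition.
Result: Balanced


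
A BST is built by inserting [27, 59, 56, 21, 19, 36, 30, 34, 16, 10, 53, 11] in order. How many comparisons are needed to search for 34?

Search path for 34: 27 -> 59 -> 56 -> 36 -> 30 -> 34
Found: True
Comparisons: 6


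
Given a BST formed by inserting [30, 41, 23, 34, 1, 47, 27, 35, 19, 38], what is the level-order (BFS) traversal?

Tree insertion order: [30, 41, 23, 34, 1, 47, 27, 35, 19, 38]
Tree (level-order array): [30, 23, 41, 1, 27, 34, 47, None, 19, None, None, None, 35, None, None, None, None, None, 38]
BFS from the root, enqueuing left then right child of each popped node:
  queue [30] -> pop 30, enqueue [23, 41], visited so far: [30]
  queue [23, 41] -> pop 23, enqueue [1, 27], visited so far: [30, 23]
  queue [41, 1, 27] -> pop 41, enqueue [34, 47], visited so far: [30, 23, 41]
  queue [1, 27, 34, 47] -> pop 1, enqueue [19], visited so far: [30, 23, 41, 1]
  queue [27, 34, 47, 19] -> pop 27, enqueue [none], visited so far: [30, 23, 41, 1, 27]
  queue [34, 47, 19] -> pop 34, enqueue [35], visited so far: [30, 23, 41, 1, 27, 34]
  queue [47, 19, 35] -> pop 47, enqueue [none], visited so far: [30, 23, 41, 1, 27, 34, 47]
  queue [19, 35] -> pop 19, enqueue [none], visited so far: [30, 23, 41, 1, 27, 34, 47, 19]
  queue [35] -> pop 35, enqueue [38], visited so far: [30, 23, 41, 1, 27, 34, 47, 19, 35]
  queue [38] -> pop 38, enqueue [none], visited so far: [30, 23, 41, 1, 27, 34, 47, 19, 35, 38]
Result: [30, 23, 41, 1, 27, 34, 47, 19, 35, 38]


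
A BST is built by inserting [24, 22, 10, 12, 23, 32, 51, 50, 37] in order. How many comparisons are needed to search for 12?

Search path for 12: 24 -> 22 -> 10 -> 12
Found: True
Comparisons: 4


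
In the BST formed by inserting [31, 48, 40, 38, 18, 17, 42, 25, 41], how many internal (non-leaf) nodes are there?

Tree built from: [31, 48, 40, 38, 18, 17, 42, 25, 41]
Tree (level-order array): [31, 18, 48, 17, 25, 40, None, None, None, None, None, 38, 42, None, None, 41]
Rule: An internal node has at least one child.
Per-node child counts:
  node 31: 2 child(ren)
  node 18: 2 child(ren)
  node 17: 0 child(ren)
  node 25: 0 child(ren)
  node 48: 1 child(ren)
  node 40: 2 child(ren)
  node 38: 0 child(ren)
  node 42: 1 child(ren)
  node 41: 0 child(ren)
Matching nodes: [31, 18, 48, 40, 42]
Count of internal (non-leaf) nodes: 5


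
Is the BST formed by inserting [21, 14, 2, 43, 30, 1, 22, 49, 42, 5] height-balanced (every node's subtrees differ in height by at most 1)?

Tree (level-order array): [21, 14, 43, 2, None, 30, 49, 1, 5, 22, 42]
Definition: a tree is height-balanced if, at every node, |h(left) - h(right)| <= 1 (empty subtree has height -1).
Bottom-up per-node check:
  node 1: h_left=-1, h_right=-1, diff=0 [OK], height=0
  node 5: h_left=-1, h_right=-1, diff=0 [OK], height=0
  node 2: h_left=0, h_right=0, diff=0 [OK], height=1
  node 14: h_left=1, h_right=-1, diff=2 [FAIL (|1--1|=2 > 1)], height=2
  node 22: h_left=-1, h_right=-1, diff=0 [OK], height=0
  node 42: h_left=-1, h_right=-1, diff=0 [OK], height=0
  node 30: h_left=0, h_right=0, diff=0 [OK], height=1
  node 49: h_left=-1, h_right=-1, diff=0 [OK], height=0
  node 43: h_left=1, h_right=0, diff=1 [OK], height=2
  node 21: h_left=2, h_right=2, diff=0 [OK], height=3
Node 14 violates the condition: |1 - -1| = 2 > 1.
Result: Not balanced


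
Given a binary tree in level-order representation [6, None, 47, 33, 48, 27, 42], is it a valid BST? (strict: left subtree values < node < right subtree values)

Level-order array: [6, None, 47, 33, 48, 27, 42]
Validate using subtree bounds (lo, hi): at each node, require lo < value < hi,
then recurse left with hi=value and right with lo=value.
Preorder trace (stopping at first violation):
  at node 6 with bounds (-inf, +inf): OK
  at node 47 with bounds (6, +inf): OK
  at node 33 with bounds (6, 47): OK
  at node 27 with bounds (6, 33): OK
  at node 42 with bounds (33, 47): OK
  at node 48 with bounds (47, +inf): OK
No violation found at any node.
Result: Valid BST


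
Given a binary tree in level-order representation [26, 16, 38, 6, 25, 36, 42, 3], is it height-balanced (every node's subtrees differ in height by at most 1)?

Tree (level-order array): [26, 16, 38, 6, 25, 36, 42, 3]
Definition: a tree is height-balanced if, at every node, |h(left) - h(right)| <= 1 (empty subtree has height -1).
Bottom-up per-node check:
  node 3: h_left=-1, h_right=-1, diff=0 [OK], height=0
  node 6: h_left=0, h_right=-1, diff=1 [OK], height=1
  node 25: h_left=-1, h_right=-1, diff=0 [OK], height=0
  node 16: h_left=1, h_right=0, diff=1 [OK], height=2
  node 36: h_left=-1, h_right=-1, diff=0 [OK], height=0
  node 42: h_left=-1, h_right=-1, diff=0 [OK], height=0
  node 38: h_left=0, h_right=0, diff=0 [OK], height=1
  node 26: h_left=2, h_right=1, diff=1 [OK], height=3
All nodes satisfy the balance condition.
Result: Balanced


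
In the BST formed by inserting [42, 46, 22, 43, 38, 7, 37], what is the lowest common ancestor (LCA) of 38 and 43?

Tree insertion order: [42, 46, 22, 43, 38, 7, 37]
Tree (level-order array): [42, 22, 46, 7, 38, 43, None, None, None, 37]
In a BST, the LCA of p=38, q=43 is the first node v on the
root-to-leaf path with p <= v <= q (go left if both < v, right if both > v).
Walk from root:
  at 42: 38 <= 42 <= 43, this is the LCA
LCA = 42


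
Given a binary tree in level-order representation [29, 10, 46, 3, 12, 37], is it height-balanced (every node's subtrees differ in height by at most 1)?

Tree (level-order array): [29, 10, 46, 3, 12, 37]
Definition: a tree is height-balanced if, at every node, |h(left) - h(right)| <= 1 (empty subtree has height -1).
Bottom-up per-node check:
  node 3: h_left=-1, h_right=-1, diff=0 [OK], height=0
  node 12: h_left=-1, h_right=-1, diff=0 [OK], height=0
  node 10: h_left=0, h_right=0, diff=0 [OK], height=1
  node 37: h_left=-1, h_right=-1, diff=0 [OK], height=0
  node 46: h_left=0, h_right=-1, diff=1 [OK], height=1
  node 29: h_left=1, h_right=1, diff=0 [OK], height=2
All nodes satisfy the balance condition.
Result: Balanced


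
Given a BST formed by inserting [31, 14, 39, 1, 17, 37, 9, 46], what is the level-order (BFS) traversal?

Tree insertion order: [31, 14, 39, 1, 17, 37, 9, 46]
Tree (level-order array): [31, 14, 39, 1, 17, 37, 46, None, 9]
BFS from the root, enqueuing left then right child of each popped node:
  queue [31] -> pop 31, enqueue [14, 39], visited so far: [31]
  queue [14, 39] -> pop 14, enqueue [1, 17], visited so far: [31, 14]
  queue [39, 1, 17] -> pop 39, enqueue [37, 46], visited so far: [31, 14, 39]
  queue [1, 17, 37, 46] -> pop 1, enqueue [9], visited so far: [31, 14, 39, 1]
  queue [17, 37, 46, 9] -> pop 17, enqueue [none], visited so far: [31, 14, 39, 1, 17]
  queue [37, 46, 9] -> pop 37, enqueue [none], visited so far: [31, 14, 39, 1, 17, 37]
  queue [46, 9] -> pop 46, enqueue [none], visited so far: [31, 14, 39, 1, 17, 37, 46]
  queue [9] -> pop 9, enqueue [none], visited so far: [31, 14, 39, 1, 17, 37, 46, 9]
Result: [31, 14, 39, 1, 17, 37, 46, 9]


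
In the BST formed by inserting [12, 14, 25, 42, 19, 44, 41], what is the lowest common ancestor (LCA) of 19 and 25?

Tree insertion order: [12, 14, 25, 42, 19, 44, 41]
Tree (level-order array): [12, None, 14, None, 25, 19, 42, None, None, 41, 44]
In a BST, the LCA of p=19, q=25 is the first node v on the
root-to-leaf path with p <= v <= q (go left if both < v, right if both > v).
Walk from root:
  at 12: both 19 and 25 > 12, go right
  at 14: both 19 and 25 > 14, go right
  at 25: 19 <= 25 <= 25, this is the LCA
LCA = 25


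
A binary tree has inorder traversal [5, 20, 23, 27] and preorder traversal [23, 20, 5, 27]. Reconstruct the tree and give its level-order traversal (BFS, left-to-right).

Inorder:  [5, 20, 23, 27]
Preorder: [23, 20, 5, 27]
Algorithm: preorder visits root first, so consume preorder in order;
for each root, split the current inorder slice at that value into
left-subtree inorder and right-subtree inorder, then recurse.
Recursive splits:
  root=23; inorder splits into left=[5, 20], right=[27]
  root=20; inorder splits into left=[5], right=[]
  root=5; inorder splits into left=[], right=[]
  root=27; inorder splits into left=[], right=[]
Reconstructed level-order: [23, 20, 27, 5]


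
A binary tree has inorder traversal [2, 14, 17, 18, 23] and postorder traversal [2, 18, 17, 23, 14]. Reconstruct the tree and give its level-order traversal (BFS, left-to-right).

Inorder:   [2, 14, 17, 18, 23]
Postorder: [2, 18, 17, 23, 14]
Algorithm: postorder visits root last, so walk postorder right-to-left;
each value is the root of the current inorder slice — split it at that
value, recurse on the right subtree first, then the left.
Recursive splits:
  root=14; inorder splits into left=[2], right=[17, 18, 23]
  root=23; inorder splits into left=[17, 18], right=[]
  root=17; inorder splits into left=[], right=[18]
  root=18; inorder splits into left=[], right=[]
  root=2; inorder splits into left=[], right=[]
Reconstructed level-order: [14, 2, 23, 17, 18]


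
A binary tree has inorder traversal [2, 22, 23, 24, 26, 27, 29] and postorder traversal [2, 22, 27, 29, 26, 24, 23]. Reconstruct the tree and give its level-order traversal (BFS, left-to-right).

Inorder:   [2, 22, 23, 24, 26, 27, 29]
Postorder: [2, 22, 27, 29, 26, 24, 23]
Algorithm: postorder visits root last, so walk postorder right-to-left;
each value is the root of the current inorder slice — split it at that
value, recurse on the right subtree first, then the left.
Recursive splits:
  root=23; inorder splits into left=[2, 22], right=[24, 26, 27, 29]
  root=24; inorder splits into left=[], right=[26, 27, 29]
  root=26; inorder splits into left=[], right=[27, 29]
  root=29; inorder splits into left=[27], right=[]
  root=27; inorder splits into left=[], right=[]
  root=22; inorder splits into left=[2], right=[]
  root=2; inorder splits into left=[], right=[]
Reconstructed level-order: [23, 22, 24, 2, 26, 29, 27]


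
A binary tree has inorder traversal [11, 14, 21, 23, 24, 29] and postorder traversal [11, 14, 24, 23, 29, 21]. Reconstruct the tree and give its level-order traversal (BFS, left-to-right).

Inorder:   [11, 14, 21, 23, 24, 29]
Postorder: [11, 14, 24, 23, 29, 21]
Algorithm: postorder visits root last, so walk postorder right-to-left;
each value is the root of the current inorder slice — split it at that
value, recurse on the right subtree first, then the left.
Recursive splits:
  root=21; inorder splits into left=[11, 14], right=[23, 24, 29]
  root=29; inorder splits into left=[23, 24], right=[]
  root=23; inorder splits into left=[], right=[24]
  root=24; inorder splits into left=[], right=[]
  root=14; inorder splits into left=[11], right=[]
  root=11; inorder splits into left=[], right=[]
Reconstructed level-order: [21, 14, 29, 11, 23, 24]


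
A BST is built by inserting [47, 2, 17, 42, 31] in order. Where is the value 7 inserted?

Starting tree (level order): [47, 2, None, None, 17, None, 42, 31]
Insertion path: 47 -> 2 -> 17
Result: insert 7 as left child of 17
Final tree (level order): [47, 2, None, None, 17, 7, 42, None, None, 31]


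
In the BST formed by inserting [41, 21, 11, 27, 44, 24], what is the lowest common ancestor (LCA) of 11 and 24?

Tree insertion order: [41, 21, 11, 27, 44, 24]
Tree (level-order array): [41, 21, 44, 11, 27, None, None, None, None, 24]
In a BST, the LCA of p=11, q=24 is the first node v on the
root-to-leaf path with p <= v <= q (go left if both < v, right if both > v).
Walk from root:
  at 41: both 11 and 24 < 41, go left
  at 21: 11 <= 21 <= 24, this is the LCA
LCA = 21


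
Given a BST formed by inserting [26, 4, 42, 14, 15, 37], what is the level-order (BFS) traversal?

Tree insertion order: [26, 4, 42, 14, 15, 37]
Tree (level-order array): [26, 4, 42, None, 14, 37, None, None, 15]
BFS from the root, enqueuing left then right child of each popped node:
  queue [26] -> pop 26, enqueue [4, 42], visited so far: [26]
  queue [4, 42] -> pop 4, enqueue [14], visited so far: [26, 4]
  queue [42, 14] -> pop 42, enqueue [37], visited so far: [26, 4, 42]
  queue [14, 37] -> pop 14, enqueue [15], visited so far: [26, 4, 42, 14]
  queue [37, 15] -> pop 37, enqueue [none], visited so far: [26, 4, 42, 14, 37]
  queue [15] -> pop 15, enqueue [none], visited so far: [26, 4, 42, 14, 37, 15]
Result: [26, 4, 42, 14, 37, 15]


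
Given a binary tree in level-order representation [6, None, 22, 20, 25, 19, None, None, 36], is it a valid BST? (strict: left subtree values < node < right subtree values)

Level-order array: [6, None, 22, 20, 25, 19, None, None, 36]
Validate using subtree bounds (lo, hi): at each node, require lo < value < hi,
then recurse left with hi=value and right with lo=value.
Preorder trace (stopping at first violation):
  at node 6 with bounds (-inf, +inf): OK
  at node 22 with bounds (6, +inf): OK
  at node 20 with bounds (6, 22): OK
  at node 19 with bounds (6, 20): OK
  at node 25 with bounds (22, +inf): OK
  at node 36 with bounds (25, +inf): OK
No violation found at any node.
Result: Valid BST


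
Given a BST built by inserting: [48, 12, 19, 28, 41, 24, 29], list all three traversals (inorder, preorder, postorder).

Tree insertion order: [48, 12, 19, 28, 41, 24, 29]
Tree (level-order array): [48, 12, None, None, 19, None, 28, 24, 41, None, None, 29]
Inorder (L, root, R): [12, 19, 24, 28, 29, 41, 48]
Preorder (root, L, R): [48, 12, 19, 28, 24, 41, 29]
Postorder (L, R, root): [24, 29, 41, 28, 19, 12, 48]


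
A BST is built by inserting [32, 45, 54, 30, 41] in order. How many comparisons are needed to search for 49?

Search path for 49: 32 -> 45 -> 54
Found: False
Comparisons: 3


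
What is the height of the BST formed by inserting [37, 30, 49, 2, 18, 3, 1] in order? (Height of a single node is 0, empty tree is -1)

Insertion order: [37, 30, 49, 2, 18, 3, 1]
Tree (level-order array): [37, 30, 49, 2, None, None, None, 1, 18, None, None, 3]
Compute height bottom-up (empty subtree = -1):
  height(1) = 1 + max(-1, -1) = 0
  height(3) = 1 + max(-1, -1) = 0
  height(18) = 1 + max(0, -1) = 1
  height(2) = 1 + max(0, 1) = 2
  height(30) = 1 + max(2, -1) = 3
  height(49) = 1 + max(-1, -1) = 0
  height(37) = 1 + max(3, 0) = 4
Height = 4


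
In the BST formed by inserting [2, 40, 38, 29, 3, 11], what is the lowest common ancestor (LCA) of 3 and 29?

Tree insertion order: [2, 40, 38, 29, 3, 11]
Tree (level-order array): [2, None, 40, 38, None, 29, None, 3, None, None, 11]
In a BST, the LCA of p=3, q=29 is the first node v on the
root-to-leaf path with p <= v <= q (go left if both < v, right if both > v).
Walk from root:
  at 2: both 3 and 29 > 2, go right
  at 40: both 3 and 29 < 40, go left
  at 38: both 3 and 29 < 38, go left
  at 29: 3 <= 29 <= 29, this is the LCA
LCA = 29


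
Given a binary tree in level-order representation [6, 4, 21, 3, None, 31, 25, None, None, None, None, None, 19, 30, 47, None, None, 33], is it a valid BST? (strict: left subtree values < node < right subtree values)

Level-order array: [6, 4, 21, 3, None, 31, 25, None, None, None, None, None, 19, 30, 47, None, None, 33]
Validate using subtree bounds (lo, hi): at each node, require lo < value < hi,
then recurse left with hi=value and right with lo=value.
Preorder trace (stopping at first violation):
  at node 6 with bounds (-inf, +inf): OK
  at node 4 with bounds (-inf, 6): OK
  at node 3 with bounds (-inf, 4): OK
  at node 21 with bounds (6, +inf): OK
  at node 31 with bounds (6, 21): VIOLATION
Node 31 violates its bound: not (6 < 31 < 21).
Result: Not a valid BST


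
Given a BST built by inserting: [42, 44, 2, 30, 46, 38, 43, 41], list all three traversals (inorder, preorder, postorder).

Tree insertion order: [42, 44, 2, 30, 46, 38, 43, 41]
Tree (level-order array): [42, 2, 44, None, 30, 43, 46, None, 38, None, None, None, None, None, 41]
Inorder (L, root, R): [2, 30, 38, 41, 42, 43, 44, 46]
Preorder (root, L, R): [42, 2, 30, 38, 41, 44, 43, 46]
Postorder (L, R, root): [41, 38, 30, 2, 43, 46, 44, 42]


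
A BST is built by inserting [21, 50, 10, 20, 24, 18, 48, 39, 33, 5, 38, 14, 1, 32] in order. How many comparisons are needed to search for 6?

Search path for 6: 21 -> 10 -> 5
Found: False
Comparisons: 3


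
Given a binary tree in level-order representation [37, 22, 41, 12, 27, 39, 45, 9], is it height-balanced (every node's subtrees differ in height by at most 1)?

Tree (level-order array): [37, 22, 41, 12, 27, 39, 45, 9]
Definition: a tree is height-balanced if, at every node, |h(left) - h(right)| <= 1 (empty subtree has height -1).
Bottom-up per-node check:
  node 9: h_left=-1, h_right=-1, diff=0 [OK], height=0
  node 12: h_left=0, h_right=-1, diff=1 [OK], height=1
  node 27: h_left=-1, h_right=-1, diff=0 [OK], height=0
  node 22: h_left=1, h_right=0, diff=1 [OK], height=2
  node 39: h_left=-1, h_right=-1, diff=0 [OK], height=0
  node 45: h_left=-1, h_right=-1, diff=0 [OK], height=0
  node 41: h_left=0, h_right=0, diff=0 [OK], height=1
  node 37: h_left=2, h_right=1, diff=1 [OK], height=3
All nodes satisfy the balance condition.
Result: Balanced


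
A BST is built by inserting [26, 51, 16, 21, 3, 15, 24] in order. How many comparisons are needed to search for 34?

Search path for 34: 26 -> 51
Found: False
Comparisons: 2


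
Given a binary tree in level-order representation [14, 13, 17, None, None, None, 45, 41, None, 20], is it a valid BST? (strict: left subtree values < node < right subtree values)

Level-order array: [14, 13, 17, None, None, None, 45, 41, None, 20]
Validate using subtree bounds (lo, hi): at each node, require lo < value < hi,
then recurse left with hi=value and right with lo=value.
Preorder trace (stopping at first violation):
  at node 14 with bounds (-inf, +inf): OK
  at node 13 with bounds (-inf, 14): OK
  at node 17 with bounds (14, +inf): OK
  at node 45 with bounds (17, +inf): OK
  at node 41 with bounds (17, 45): OK
  at node 20 with bounds (17, 41): OK
No violation found at any node.
Result: Valid BST


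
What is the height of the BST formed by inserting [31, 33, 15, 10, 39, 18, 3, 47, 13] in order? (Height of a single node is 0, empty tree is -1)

Insertion order: [31, 33, 15, 10, 39, 18, 3, 47, 13]
Tree (level-order array): [31, 15, 33, 10, 18, None, 39, 3, 13, None, None, None, 47]
Compute height bottom-up (empty subtree = -1):
  height(3) = 1 + max(-1, -1) = 0
  height(13) = 1 + max(-1, -1) = 0
  height(10) = 1 + max(0, 0) = 1
  height(18) = 1 + max(-1, -1) = 0
  height(15) = 1 + max(1, 0) = 2
  height(47) = 1 + max(-1, -1) = 0
  height(39) = 1 + max(-1, 0) = 1
  height(33) = 1 + max(-1, 1) = 2
  height(31) = 1 + max(2, 2) = 3
Height = 3
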